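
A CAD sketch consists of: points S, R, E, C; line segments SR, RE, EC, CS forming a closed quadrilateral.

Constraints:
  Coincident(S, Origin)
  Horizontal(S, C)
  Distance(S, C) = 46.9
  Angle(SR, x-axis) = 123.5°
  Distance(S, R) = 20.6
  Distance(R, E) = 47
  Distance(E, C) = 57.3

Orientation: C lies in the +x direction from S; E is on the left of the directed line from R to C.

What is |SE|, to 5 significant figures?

55.341

S is at the origin; SC is horizontal with |SC| = 46.9 and C in +x, so C = (46.9, 0). SR runs at 123.5° with |SR| = 20.6, so R = (-11.370, 17.178). E is determined by |RE| = 47.0 and |EC| = 57.3 together: it lies at the intersection of circle(R, 47.0) and circle(C, 57.3). With |RC| = 60.749, the foot of the radical line on RC is 21.533 from R and the perpendicular offset is √(47.0² − 21.533²) = 41.777. Taking the left-of-RC solution: E = (21.097, 51.162).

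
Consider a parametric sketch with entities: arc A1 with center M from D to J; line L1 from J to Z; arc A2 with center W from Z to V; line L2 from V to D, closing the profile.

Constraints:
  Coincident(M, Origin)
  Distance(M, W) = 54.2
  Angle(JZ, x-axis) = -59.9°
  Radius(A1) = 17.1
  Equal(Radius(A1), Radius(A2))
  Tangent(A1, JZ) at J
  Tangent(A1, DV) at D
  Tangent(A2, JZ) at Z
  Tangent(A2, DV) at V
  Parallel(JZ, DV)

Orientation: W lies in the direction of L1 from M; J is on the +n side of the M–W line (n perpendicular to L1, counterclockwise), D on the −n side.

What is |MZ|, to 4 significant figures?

56.83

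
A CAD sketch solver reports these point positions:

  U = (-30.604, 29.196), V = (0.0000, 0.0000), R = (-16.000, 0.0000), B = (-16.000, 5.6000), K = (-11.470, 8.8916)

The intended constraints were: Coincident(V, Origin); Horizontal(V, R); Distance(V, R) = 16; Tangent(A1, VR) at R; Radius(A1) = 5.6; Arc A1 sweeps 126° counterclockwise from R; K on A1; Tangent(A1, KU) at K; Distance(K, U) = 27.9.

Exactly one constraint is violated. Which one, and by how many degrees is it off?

Tangent(A1, KU) at K — off by 7.30°.

V = (0.00, 0.00) ✓; V.y = 0.00, R.y = 0.00 ✓; |VR| = 16.00 ✓; ∠(BR, RV) = 90.00° ✓; |BR| = 5.600 ✓; bearing(B→K) − bearing(B→R) = 126.0° ✓; |BK| = 5.600 ✓; ∠(BK, KU) = 82.70° ✗; |KU| = 27.90 ✓.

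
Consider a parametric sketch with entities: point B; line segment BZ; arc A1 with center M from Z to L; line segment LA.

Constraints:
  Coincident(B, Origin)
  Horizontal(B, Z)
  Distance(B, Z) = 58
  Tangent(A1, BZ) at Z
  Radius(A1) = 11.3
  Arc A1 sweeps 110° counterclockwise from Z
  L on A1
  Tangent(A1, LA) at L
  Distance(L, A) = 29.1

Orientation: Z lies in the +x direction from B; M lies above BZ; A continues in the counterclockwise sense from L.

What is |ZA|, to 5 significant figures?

42.515

B is at the origin; BZ is horizontal with |BZ| = 58.0 and Z on the +x side, so Z = (58.000, 0.0000). Since A1 is tangent to BZ there, MZ ⟂ BZ, so M = Z + (0, 11.3) = (58.000, 11.300). On A1, Z sits at bearing -90° from M; a 110° counterclockwise sweep puts L at bearing 20°, so L = M + 11.3·(cos 20°, sin 20°) = (68.619, 15.165). A1 meets LA tangentially, so ML is at right angles to LA, so LA runs along (−sin 20°, cos 20°); with |LA| = 29.1, A = (58.666, 42.510). Then |ZA| = |A − Z| = 42.515.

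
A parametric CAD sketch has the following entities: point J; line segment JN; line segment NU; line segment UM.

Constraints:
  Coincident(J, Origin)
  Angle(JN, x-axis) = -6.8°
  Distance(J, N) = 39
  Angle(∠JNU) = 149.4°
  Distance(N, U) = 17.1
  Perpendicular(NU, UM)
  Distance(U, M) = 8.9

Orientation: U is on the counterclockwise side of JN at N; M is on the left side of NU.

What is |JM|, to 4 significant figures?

51.84

∠JNU = 149.4°, so NU runs at -6.8° + (180° − 149.4°) = 23.80° from the x-axis; with |NU| = 17.1, U = N + 17.1·(cos 23.80°, sin 23.80°) = (54.37, 2.283). NU is perpendicular to UM; with |UM| = 8.9 on the left of NU, M = U + 8.9·(-0.4035, 0.9150) = (50.78, 10.43). Then |JM| = |M − J| = 51.84.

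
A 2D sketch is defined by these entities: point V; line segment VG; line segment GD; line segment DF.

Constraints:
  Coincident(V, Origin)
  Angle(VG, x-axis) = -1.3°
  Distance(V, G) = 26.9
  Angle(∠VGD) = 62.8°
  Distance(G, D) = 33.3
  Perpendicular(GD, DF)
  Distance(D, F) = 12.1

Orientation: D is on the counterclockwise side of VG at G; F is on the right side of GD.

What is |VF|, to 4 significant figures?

41.70

∠VGD = 62.8°, so GD runs at -1.3° + (180° − 62.8°) = 115.9° from the x-axis; with |GD| = 33.3, D = G + 33.3·(cos 115.9°, sin 115.9°) = (12.35, 29.34). GD ⟂ DF; with |DF| = 12.1 on the right of GD, F = D + 12.1·(0.8996, 0.4368) = (23.23, 34.63). Then |VF| = |F − V| = 41.70.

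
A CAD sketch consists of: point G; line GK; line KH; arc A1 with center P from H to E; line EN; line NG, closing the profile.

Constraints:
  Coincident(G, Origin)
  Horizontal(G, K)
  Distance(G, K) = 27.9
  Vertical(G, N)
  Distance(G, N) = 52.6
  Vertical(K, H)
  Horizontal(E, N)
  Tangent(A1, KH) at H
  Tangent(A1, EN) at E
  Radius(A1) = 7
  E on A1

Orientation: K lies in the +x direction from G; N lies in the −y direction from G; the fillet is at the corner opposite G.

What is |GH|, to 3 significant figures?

53.5

The virtual corner opposite G is at (27.9, -52.6). Since A1 is tangent to KH there, PH ⟂ KH and since A1 is tangent to EN there, PE ⟂ EN, with radius 7.0, so the center P sits 7.0 in from both sides at P = (20.9, -45.6). That places the tangent points at H = (27.9, -45.6) on KH and E = (20.9, -52.6) on EN. Then |GH| = |H − G| = 53.5.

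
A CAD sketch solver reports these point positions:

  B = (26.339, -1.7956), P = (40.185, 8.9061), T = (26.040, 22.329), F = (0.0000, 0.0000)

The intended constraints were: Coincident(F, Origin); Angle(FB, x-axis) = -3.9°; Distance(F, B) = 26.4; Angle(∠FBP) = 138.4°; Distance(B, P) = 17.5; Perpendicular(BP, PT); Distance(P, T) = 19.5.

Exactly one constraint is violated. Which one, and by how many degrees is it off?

Perpendicular(BP, PT) — off by 8.80°.

F = (0.00, 0.00) ✓; FB at -3.900° ✓; |FB| = 26.40 ✓; ∠FBP = 138.4° ✓; |BP| = 17.50 ✓; ∠(BP, PT) = 98.80° ✗; |PT| = 19.50 ✓.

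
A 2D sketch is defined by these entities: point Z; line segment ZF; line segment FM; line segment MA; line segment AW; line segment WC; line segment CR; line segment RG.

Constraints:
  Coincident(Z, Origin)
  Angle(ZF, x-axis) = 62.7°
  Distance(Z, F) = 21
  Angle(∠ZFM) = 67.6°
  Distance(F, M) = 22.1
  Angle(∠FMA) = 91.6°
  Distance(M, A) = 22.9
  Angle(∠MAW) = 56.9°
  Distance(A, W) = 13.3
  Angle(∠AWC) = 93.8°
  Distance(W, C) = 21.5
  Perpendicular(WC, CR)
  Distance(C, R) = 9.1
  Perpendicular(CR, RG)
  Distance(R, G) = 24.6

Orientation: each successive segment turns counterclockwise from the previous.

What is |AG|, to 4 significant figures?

4.724

Z is at the origin; ZF runs at 62.7° with length 21.0, so F = (9.632, 18.66). ∠ZFM = 67.6° gives FM at 175.1° from the x-axis; with |FM| = 22.1, M = (-12.39, 20.55). ∠FMA = 91.6° gives MA at -96.50° from the x-axis; with |MA| = 22.9, A = (-14.98, -2.204). ∠MAW = 56.9° gives AW at 26.60° from the x-axis; with |AW| = 13.3, W = (-3.088, 3.751). ∠AWC = 93.8° gives WC at 112.8° from the x-axis; with |WC| = 21.5, C = (-11.42, 23.57). WC is perpendicular to CR, so CR runs at -157.2°; with |CR| = 9.1, R = (-19.81, 20.04). The perpendicularity gives RG at right angles to CR, so RG runs at -67.20°; with |RG| = 24.6, G = (-10.28, -2.633). Then |AG| = |G − A| = 4.724.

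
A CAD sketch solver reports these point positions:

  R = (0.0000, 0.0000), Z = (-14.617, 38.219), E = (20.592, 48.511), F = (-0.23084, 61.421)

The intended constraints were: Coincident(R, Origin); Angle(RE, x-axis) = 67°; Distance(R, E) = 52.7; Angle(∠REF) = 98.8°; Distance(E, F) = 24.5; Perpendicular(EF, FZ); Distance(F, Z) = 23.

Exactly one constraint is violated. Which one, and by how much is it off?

Distance(F, Z) = 23 — off by 4.30.

R = (0.00, 0.00) ✓; RE at 67.00° ✓; |RE| = 52.70 ✓; ∠REF = 98.80° ✓; |EF| = 24.50 ✓; ∠(EF, FZ) = 90.00° ✓; |FZ| = 27.30 ✗.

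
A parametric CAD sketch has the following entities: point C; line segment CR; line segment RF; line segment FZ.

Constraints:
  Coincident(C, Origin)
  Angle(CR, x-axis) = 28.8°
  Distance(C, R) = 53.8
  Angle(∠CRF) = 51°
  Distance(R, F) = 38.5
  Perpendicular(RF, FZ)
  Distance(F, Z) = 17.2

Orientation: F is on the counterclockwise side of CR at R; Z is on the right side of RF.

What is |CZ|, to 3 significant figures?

59.2

C is at the origin; CR runs at 28.8° with length 53.8, so R = 53.8·(cos 28.8°, sin 28.8°) = (47.1, 25.9). ∠CRF = 51.0°, so RF runs at 28.8° + (180° − 51.0°) = 158° from the x-axis; with |RF| = 38.5, F = R + 38.5·(cos 158°, sin 158°) = (11.5, 40.5). RF ⟂ FZ; with |FZ| = 17.2 on the right of RF, Z = F + 17.2·(0.378, 0.926) = (18.0, 56.4). Then |CZ| = |Z − C| = 59.2.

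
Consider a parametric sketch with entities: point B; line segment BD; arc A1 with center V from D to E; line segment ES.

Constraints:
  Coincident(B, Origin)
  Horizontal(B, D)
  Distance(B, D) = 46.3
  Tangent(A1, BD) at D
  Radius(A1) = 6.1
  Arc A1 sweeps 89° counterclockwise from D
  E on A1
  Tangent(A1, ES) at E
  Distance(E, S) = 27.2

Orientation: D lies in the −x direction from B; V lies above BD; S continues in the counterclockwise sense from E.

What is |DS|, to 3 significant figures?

33.8

B is at the origin; BD is horizontal with |BD| = 46.3 and D on the −x side, so D = (-46.3, 0.00). Tangency of A1 to BD means the radius VD is perpendicular to BD, so V = D + (0, 6.1) = (-46.3, 6.10). On A1, D sits at bearing -90° from V; an 89° counterclockwise sweep puts E at bearing -1°, so E = V + 6.1·(cos -1°, sin -1°) = (-40.2, 5.99). A1 meets ES tangentially, so VE is at right angles to ES, so ES runs along (−sin -1°, cos -1°); with |ES| = 27.2, S = (-39.7, 33.2). Then |DS| = |S − D| = 33.8.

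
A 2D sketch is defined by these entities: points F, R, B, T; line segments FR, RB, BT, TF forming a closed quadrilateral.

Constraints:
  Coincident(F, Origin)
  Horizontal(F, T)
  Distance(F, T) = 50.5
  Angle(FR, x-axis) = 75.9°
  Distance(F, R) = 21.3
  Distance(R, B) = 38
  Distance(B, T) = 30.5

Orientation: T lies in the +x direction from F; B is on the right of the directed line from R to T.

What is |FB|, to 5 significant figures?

26.310

F is at the origin; FT is horizontal with |FT| = 50.5 and T in +x, so T = (50.5, 0). FR runs at 75.9° with |FR| = 21.3, so R = (5.1890, 20.658). B is determined by |RB| = 38.0 and |BT| = 30.5 together: it lies at the intersection of circle(R, 38.0) and circle(T, 30.5). With |RT| = 49.798, the foot of the radical line on RT is 30.057 from R and the perpendicular offset is √(38.0² − 30.057²) = 23.250. Taking the right-of-RT solution: B = (22.893, -12.966).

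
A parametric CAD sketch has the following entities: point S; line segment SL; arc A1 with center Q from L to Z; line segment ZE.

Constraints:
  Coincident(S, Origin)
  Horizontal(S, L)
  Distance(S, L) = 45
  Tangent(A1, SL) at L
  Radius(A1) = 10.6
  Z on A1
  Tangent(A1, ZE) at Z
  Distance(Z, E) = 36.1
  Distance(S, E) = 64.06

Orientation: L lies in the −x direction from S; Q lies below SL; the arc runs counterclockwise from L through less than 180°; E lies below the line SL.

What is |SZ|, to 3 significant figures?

56.8

Checks: |QZ| = 10.60 ✓; ∠(QZ, ZE) = 90.00° ✓; |ZE| = 36.10 ✓; |SE| = 64.06 ✓.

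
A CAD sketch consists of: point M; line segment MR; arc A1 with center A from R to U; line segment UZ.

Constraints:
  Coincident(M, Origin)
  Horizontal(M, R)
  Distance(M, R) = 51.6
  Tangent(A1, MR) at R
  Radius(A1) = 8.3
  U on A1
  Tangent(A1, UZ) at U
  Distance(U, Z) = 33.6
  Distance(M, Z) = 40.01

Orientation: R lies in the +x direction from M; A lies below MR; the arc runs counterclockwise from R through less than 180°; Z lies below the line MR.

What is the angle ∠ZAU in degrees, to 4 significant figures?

76.12°

Checks: |AU| = 8.300 ✓; ∠(AU, UZ) = 90.00° ✓; |UZ| = 33.60 ✓; |MZ| = 40.01 ✓.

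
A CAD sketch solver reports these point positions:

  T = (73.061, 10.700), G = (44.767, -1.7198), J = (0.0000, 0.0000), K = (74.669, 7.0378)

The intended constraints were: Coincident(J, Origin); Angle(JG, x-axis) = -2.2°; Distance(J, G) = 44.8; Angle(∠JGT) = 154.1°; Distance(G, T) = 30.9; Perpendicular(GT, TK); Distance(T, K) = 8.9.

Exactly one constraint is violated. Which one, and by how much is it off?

Distance(T, K) = 8.9 — off by 4.90.

J = (0.00, 0.00) ✓; JG at -2.200° ✓; |JG| = 44.80 ✓; ∠JGT = 154.1° ✓; |GT| = 30.90 ✓; ∠(GT, TK) = 89.99° ✓; |TK| = 4.000 ✗.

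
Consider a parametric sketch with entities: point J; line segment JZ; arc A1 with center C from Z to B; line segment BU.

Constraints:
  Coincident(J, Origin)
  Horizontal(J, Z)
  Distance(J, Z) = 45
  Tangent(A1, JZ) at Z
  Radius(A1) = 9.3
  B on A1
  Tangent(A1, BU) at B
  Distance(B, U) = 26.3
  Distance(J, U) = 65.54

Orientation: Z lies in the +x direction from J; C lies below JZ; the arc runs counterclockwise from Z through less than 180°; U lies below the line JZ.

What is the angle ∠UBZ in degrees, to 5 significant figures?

114.47°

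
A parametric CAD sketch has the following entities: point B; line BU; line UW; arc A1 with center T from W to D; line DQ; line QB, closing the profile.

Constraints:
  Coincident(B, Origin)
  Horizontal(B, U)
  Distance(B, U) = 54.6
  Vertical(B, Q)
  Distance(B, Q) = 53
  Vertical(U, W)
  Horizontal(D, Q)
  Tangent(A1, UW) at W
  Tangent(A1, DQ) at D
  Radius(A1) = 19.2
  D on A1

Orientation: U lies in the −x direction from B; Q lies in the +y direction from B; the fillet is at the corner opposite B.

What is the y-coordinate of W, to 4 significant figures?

33.80

B is at the origin; BU is horizontal with |BU| = 54.6 and U on the −x side, so U = (-54.60, 0.000). BQ is vertical with |BQ| = 53.0 and Q on the +y side, so Q = (0.000, 53.00). The virtual corner opposite B is at (-54.60, 53.00). Tangency of A1 to UW means the radius TW is perpendicular to UW and since A1 is tangent to DQ there, TD ⟂ DQ, with radius 19.2, so the center T sits 19.2 in from both sides at T = (-35.40, 33.80). That places the tangent points at W = (-54.60, 33.80) on UW and D = (-35.40, 53.00) on DQ. So W.y = 33.80.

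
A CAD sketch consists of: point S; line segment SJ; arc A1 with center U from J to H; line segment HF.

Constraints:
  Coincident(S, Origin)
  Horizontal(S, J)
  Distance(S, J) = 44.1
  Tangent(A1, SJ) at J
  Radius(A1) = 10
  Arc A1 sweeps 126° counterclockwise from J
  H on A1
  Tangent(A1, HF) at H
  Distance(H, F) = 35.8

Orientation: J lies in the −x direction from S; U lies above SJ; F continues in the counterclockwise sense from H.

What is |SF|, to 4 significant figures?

72.56

On A1, J sits at bearing -90° from U; a 126° counterclockwise sweep puts H at bearing 36°, so H = U + 10.0·(cos 36°, sin 36°) = (-36.01, 15.88). A1 meets HF tangentially, so UH is at right angles to HF, so HF runs along (−sin 36°, cos 36°); with |HF| = 35.8, F = (-57.05, 44.84). Then |SF| = |F − S| = 72.56.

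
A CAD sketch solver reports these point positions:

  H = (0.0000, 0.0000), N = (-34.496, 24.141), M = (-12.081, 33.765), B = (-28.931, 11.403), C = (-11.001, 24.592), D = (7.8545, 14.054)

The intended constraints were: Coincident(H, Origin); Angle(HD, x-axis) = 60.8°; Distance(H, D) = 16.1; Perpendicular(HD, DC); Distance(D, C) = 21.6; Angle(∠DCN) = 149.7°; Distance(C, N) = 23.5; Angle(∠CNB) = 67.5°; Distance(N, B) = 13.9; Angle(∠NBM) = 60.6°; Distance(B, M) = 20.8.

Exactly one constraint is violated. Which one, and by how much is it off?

Distance(B, M) = 20.8 — off by 7.20.

H = (0.00, 0.00) ✓; HD at 60.80° ✓; |HD| = 16.10 ✓; ∠(HD, DC) = 90.00° ✓; |DC| = 21.60 ✓; ∠DCN = 149.7° ✓; |CN| = 23.50 ✓; ∠CNB = 67.50° ✓; |NB| = 13.90 ✓; ∠NBM = 60.60° ✓; |BM| = 28.00 ✗.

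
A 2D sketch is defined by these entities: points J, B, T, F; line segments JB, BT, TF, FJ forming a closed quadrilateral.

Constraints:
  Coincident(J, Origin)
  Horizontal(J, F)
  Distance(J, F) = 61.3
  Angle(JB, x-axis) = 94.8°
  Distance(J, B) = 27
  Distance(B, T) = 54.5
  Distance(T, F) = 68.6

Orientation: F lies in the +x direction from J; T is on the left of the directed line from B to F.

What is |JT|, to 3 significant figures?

74.4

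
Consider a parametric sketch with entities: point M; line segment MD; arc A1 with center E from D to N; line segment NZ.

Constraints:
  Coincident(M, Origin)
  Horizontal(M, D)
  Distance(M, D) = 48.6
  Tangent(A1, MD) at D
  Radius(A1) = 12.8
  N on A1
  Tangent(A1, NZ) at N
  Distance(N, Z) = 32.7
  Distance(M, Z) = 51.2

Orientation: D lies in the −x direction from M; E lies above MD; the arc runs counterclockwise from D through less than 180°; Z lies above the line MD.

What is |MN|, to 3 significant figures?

37.5

Checks: |EN| = 12.80 ✓; ∠(EN, NZ) = 90.00° ✓; |NZ| = 32.70 ✓; |MZ| = 51.20 ✓.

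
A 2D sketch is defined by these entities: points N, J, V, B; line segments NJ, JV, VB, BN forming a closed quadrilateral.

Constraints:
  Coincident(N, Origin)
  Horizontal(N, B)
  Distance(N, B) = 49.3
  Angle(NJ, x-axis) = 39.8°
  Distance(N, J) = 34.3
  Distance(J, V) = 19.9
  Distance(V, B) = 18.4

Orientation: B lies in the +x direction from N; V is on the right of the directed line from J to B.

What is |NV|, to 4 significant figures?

31.20

N is at the origin; N and B share the same y with |NB| = 49.3 and B in +x, so B = (49.3, 0). NJ runs at 39.8° with |NJ| = 34.3, so J = (26.35, 21.96). V is determined by |JV| = 19.9 and |VB| = 18.4 together: it lies at the intersection of circle(J, 19.9) and circle(B, 18.4). With |JB| = 31.76, the foot of the radical line on JB is 16.78 from J and the perpendicular offset is √(19.9² − 16.78²) = 10.69. Taking the right-of-JB solution: V = (31.09, 2.628).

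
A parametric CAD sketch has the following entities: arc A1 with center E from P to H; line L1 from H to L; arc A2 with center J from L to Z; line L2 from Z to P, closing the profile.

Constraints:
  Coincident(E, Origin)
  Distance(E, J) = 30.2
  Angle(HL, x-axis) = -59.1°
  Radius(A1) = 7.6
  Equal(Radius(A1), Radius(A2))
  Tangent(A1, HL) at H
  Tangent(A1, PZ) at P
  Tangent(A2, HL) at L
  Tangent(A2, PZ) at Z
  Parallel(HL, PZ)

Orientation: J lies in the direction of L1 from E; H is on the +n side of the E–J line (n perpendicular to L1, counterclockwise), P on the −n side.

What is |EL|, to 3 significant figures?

31.1

The slot axis is L1's direction at -59.1°, so u = (cos -59.1°, sin -59.1°) = (0.514, -0.858) and n = (−sin -59.1°, cos -59.1°) = (0.858, 0.514). E is at the origin and J lies 30.2 along u from E, so J = 30.2·u = (15.5, -25.9). Tangency of A1 to both parallel lines with radius 7.6 puts H and P at E ± 7.6·n: H = (6.52, 3.90), P = (-6.52, -3.90). Equal radii place L and Z the same way about J: L = J + 7.6·n = (22.0, -22.0), Z = J − 7.6·n = (8.99, -29.8). Then |EL| = |L − E| = 31.1.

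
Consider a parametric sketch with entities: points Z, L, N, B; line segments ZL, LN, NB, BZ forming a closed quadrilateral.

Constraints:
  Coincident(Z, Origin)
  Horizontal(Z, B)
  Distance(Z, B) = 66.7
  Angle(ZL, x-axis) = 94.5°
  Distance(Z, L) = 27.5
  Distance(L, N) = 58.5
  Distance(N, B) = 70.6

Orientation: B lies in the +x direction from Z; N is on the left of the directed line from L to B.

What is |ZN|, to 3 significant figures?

78.1

Checks: |LN| = 58.50 ✓; |NB| = 70.60 ✓.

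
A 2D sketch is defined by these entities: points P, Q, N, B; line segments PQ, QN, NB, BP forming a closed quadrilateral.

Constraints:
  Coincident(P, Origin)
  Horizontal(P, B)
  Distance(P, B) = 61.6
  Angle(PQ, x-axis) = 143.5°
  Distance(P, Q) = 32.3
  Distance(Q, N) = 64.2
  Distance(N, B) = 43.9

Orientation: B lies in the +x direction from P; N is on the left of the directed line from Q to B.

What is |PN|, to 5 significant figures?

50.768

P is at the origin; PB is horizontal with |PB| = 61.6 and B in +x, so B = (61.6, 0). PQ runs at 143.5° with |PQ| = 32.3, so Q = (-25.965, 19.213). N is determined by |QN| = 64.2 and |NB| = 43.9 together: it lies at the intersection of circle(Q, 64.2) and circle(B, 43.9). With |QB| = 89.648, the foot of the radical line on QB is 57.063 from Q and the perpendicular offset is √(64.2² − 57.063²) = 29.419. Taking the left-of-QB solution: N = (36.077, 35.718).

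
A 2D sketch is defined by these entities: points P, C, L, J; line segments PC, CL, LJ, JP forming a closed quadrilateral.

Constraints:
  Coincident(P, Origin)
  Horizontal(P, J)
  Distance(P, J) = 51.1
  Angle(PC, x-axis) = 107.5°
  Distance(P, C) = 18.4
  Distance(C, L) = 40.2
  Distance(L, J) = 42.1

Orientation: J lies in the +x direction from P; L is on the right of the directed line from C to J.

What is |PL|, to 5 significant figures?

22.318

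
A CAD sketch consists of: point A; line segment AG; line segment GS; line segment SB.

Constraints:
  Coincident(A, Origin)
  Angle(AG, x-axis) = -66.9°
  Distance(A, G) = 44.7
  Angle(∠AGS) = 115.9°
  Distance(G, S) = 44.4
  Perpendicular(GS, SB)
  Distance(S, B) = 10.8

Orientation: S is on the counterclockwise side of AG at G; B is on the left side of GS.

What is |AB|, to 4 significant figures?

70.37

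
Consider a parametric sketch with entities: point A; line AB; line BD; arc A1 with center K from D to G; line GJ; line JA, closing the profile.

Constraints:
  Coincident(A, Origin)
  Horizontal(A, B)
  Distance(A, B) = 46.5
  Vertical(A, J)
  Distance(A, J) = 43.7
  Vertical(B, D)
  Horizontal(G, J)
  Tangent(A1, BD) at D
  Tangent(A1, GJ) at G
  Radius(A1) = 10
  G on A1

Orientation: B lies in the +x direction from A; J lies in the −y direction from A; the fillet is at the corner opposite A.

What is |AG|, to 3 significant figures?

56.9

A is at the origin; A and B share the same y with |AB| = 46.5 and B on the +x side, so B = (46.5, 0.00). AJ is vertical with |AJ| = 43.7 and J on the −y side, so J = (0.00, -43.7). The virtual corner opposite A is at (46.5, -43.7). A1 meets BD tangentially, so KD is at right angles to BD and since A1 is tangent to GJ there, KG ⟂ GJ, with radius 10.0, so the center K sits 10.0 in from both sides at K = (36.5, -33.7). That places the tangent points at D = (46.5, -33.7) on BD and G = (36.5, -43.7) on GJ. Then |AG| = |G − A| = 56.9.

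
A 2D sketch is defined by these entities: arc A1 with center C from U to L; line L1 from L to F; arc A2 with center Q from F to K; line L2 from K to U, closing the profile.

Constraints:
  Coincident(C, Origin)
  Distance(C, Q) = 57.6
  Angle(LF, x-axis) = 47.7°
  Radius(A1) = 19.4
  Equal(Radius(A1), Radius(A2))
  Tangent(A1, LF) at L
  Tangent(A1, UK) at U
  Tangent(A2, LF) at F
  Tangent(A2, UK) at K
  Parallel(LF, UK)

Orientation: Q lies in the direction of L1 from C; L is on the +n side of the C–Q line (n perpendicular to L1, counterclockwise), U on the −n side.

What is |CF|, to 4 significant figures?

60.78

The slot axis is L1's direction at 47.7°, so u = (cos 47.7°, sin 47.7°) = (0.6730, 0.7396) and n = (−sin 47.7°, cos 47.7°) = (-0.7396, 0.6730). C is at the origin and Q lies 57.6 along u from C, so Q = 57.6·u = (38.77, 42.60). Tangency of A1 to both parallel lines with radius 19.4 puts L and U at C ± 19.4·n: L = (-14.35, 13.06), U = (14.35, -13.06). Equal radii place F and K the same way about Q: F = Q + 19.4·n = (24.42, 55.66), K = Q − 19.4·n = (53.11, 29.55). Then |CF| = |F − C| = 60.78.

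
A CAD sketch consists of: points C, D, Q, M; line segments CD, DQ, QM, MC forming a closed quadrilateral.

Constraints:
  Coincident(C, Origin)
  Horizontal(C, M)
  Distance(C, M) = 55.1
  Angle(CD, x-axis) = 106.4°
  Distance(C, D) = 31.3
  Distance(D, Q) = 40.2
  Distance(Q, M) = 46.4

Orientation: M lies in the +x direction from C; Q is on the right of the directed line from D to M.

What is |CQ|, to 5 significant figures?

10.863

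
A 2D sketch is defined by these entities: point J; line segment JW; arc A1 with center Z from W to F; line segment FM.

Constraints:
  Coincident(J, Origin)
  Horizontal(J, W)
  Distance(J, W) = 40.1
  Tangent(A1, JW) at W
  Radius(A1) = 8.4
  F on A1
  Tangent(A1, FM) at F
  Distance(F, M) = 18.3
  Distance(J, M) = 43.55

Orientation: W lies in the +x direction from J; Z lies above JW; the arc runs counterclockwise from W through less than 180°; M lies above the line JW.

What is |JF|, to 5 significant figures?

48.353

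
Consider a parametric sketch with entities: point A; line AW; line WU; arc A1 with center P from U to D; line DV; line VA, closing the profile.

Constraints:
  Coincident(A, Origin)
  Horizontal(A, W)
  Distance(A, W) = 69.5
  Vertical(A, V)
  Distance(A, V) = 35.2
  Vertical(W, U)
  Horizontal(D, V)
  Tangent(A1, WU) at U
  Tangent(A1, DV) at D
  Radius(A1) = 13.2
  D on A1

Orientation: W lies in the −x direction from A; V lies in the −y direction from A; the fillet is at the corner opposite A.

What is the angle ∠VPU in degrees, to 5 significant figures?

166.80°

A is at the origin; AW is horizontal with |AW| = 69.5 and W on the −x side, so W = (-69.500, 0.0000). A and V share the same x with |AV| = 35.2 and V on the −y side, so V = (0.0000, -35.200). The virtual corner opposite A is at (-69.500, -35.200). Tangency of A1 to WU means the radius PU is perpendicular to WU and the tangent condition forces PD to be normal to DV, with radius 13.2, so the center P sits 13.2 in from both sides at P = (-56.300, -22.000). That places the tangent points at U = (-69.500, -22.000) on WU and D = (-56.300, -35.200) on DV. Then cos ∠VPU = PV·PU / (|PV||PU|), giving 166.80°.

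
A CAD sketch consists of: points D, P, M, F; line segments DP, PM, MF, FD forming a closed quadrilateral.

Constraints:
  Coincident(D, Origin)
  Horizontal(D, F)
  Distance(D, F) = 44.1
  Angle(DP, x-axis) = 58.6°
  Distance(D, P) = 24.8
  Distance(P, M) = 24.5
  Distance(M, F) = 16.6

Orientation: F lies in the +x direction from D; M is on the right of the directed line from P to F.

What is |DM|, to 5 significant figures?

27.613

Checks: |PM| = 24.50 ✓; |MF| = 16.60 ✓.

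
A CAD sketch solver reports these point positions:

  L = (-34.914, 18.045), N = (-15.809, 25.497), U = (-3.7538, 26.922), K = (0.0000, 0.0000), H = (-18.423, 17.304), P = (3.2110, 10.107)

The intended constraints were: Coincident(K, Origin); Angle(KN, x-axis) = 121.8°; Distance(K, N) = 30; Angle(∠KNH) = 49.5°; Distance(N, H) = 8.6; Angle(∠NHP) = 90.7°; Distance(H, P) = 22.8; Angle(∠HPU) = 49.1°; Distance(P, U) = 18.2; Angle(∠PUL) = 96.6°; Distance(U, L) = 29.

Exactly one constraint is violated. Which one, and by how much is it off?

Distance(U, L) = 29 — off by 3.40.

K = (0.00, 0.00) ✓; KN at 121.8° ✓; |KN| = 30.00 ✓; ∠KNH = 49.50° ✓; |NH| = 8.600 ✓; ∠NHP = 90.71° ✓; |HP| = 22.80 ✓; ∠HPU = 49.10° ✓; |PU| = 18.20 ✓; ∠PUL = 96.60° ✓; |UL| = 32.40 ✗.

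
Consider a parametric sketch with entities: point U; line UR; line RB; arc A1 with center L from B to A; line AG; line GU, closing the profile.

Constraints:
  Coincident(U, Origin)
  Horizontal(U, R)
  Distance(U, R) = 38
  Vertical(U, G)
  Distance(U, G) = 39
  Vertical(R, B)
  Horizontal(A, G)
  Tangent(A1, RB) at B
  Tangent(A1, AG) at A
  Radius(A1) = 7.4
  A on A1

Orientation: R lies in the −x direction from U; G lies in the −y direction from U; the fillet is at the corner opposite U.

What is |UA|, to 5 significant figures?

49.572

U is at the origin; U and R share the same y with |UR| = 38.0 and R on the −x side, so R = (-38.000, 0.0000). U and G share the same x with |UG| = 39.0 and G on the −y side, so G = (0.0000, -39.000). The virtual corner opposite U is at (-38.000, -39.000). Tangency of A1 to RB means the radius LB is perpendicular to RB and since A1 is tangent to AG there, LA ⟂ AG, with radius 7.4, so the center L sits 7.4 in from both sides at L = (-30.600, -31.600). That places the tangent points at B = (-38.000, -31.600) on RB and A = (-30.600, -39.000) on AG. Then |UA| = |A − U| = 49.572.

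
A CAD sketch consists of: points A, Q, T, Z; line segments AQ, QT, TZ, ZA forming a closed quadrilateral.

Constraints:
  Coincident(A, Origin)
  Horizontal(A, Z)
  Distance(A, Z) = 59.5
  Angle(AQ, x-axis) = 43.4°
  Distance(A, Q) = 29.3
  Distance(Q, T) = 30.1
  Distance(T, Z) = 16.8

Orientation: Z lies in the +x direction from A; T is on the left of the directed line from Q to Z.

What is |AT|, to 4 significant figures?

52.84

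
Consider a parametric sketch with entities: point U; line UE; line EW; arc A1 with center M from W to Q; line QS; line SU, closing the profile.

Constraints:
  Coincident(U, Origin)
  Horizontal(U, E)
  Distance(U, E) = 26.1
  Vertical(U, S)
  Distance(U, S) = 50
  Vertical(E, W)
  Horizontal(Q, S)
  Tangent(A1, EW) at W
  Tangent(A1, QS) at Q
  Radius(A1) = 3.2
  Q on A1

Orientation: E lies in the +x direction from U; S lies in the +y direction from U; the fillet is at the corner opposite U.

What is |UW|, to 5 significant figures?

53.586

U is at the origin; UE is horizontal with |UE| = 26.1 and E on the +x side, so E = (26.100, 0.0000). U and S share the same x with |US| = 50.0 and S on the +y side, so S = (0.0000, 50.000). The virtual corner opposite U is at (26.100, 50.000). Tangency of A1 to EW means the radius MW is perpendicular to EW and since A1 is tangent to QS there, MQ ⟂ QS, with radius 3.2, so the center M sits 3.2 in from both sides at M = (22.900, 46.800). That places the tangent points at W = (26.100, 46.800) on EW and Q = (22.900, 50.000) on QS. Then |UW| = |W − U| = 53.586.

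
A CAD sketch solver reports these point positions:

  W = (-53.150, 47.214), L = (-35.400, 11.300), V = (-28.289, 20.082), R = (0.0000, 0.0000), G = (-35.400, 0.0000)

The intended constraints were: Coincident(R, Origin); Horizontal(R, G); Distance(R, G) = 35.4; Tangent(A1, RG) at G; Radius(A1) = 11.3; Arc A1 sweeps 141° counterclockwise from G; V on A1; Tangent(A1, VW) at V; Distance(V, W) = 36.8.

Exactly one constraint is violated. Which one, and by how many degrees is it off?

Tangent(A1, VW) at V — off by 8.50°.

R = (0.00, 0.00) ✓; R.y = 0.00, G.y = 0.00 ✓; |RG| = 35.40 ✓; ∠(LG, GR) = 90.00° ✓; |LG| = 11.30 ✓; bearing(L→V) − bearing(L→G) = 141.0° ✓; |LV| = 11.30 ✓; ∠(LV, VW) = 98.50° ✗; |VW| = 36.80 ✓.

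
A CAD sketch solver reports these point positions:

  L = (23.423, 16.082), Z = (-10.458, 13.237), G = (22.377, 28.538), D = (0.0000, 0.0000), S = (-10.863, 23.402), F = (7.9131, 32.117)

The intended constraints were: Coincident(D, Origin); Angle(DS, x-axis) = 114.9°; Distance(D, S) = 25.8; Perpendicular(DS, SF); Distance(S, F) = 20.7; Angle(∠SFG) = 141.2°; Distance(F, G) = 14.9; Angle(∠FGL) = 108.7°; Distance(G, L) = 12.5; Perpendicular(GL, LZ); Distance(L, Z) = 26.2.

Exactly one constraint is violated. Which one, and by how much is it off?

Distance(L, Z) = 26.2 — off by 7.80.

D = (0.00, 0.00) ✓; DS at 114.9° ✓; |DS| = 25.80 ✓; ∠(DS, SF) = 90.00° ✓; |SF| = 20.70 ✓; ∠SFG = 141.2° ✓; |FG| = 14.90 ✓; ∠FGL = 108.7° ✓; |GL| = 12.50 ✓; ∠(GL, LZ) = 90.00° ✓; |LZ| = 34.00 ✗.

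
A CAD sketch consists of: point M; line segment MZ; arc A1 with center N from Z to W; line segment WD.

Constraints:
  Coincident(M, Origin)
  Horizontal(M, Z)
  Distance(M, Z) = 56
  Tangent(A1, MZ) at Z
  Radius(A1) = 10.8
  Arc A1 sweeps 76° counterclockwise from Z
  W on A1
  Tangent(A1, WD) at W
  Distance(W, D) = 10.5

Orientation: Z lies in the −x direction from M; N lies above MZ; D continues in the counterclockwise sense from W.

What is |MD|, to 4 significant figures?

46.74

M is at the origin; M and Z share the same y with |MZ| = 56.0 and Z on the −x side, so Z = (-56.00, 0.000). Tangency of A1 to MZ means the radius NZ is perpendicular to MZ, so N = Z + (0, 10.8) = (-56.00, 10.80). On A1, Z sits at bearing -90° from N; a 76° counterclockwise sweep puts W at bearing -14°, so W = N + 10.8·(cos -14°, sin -14°) = (-45.52, 8.187). Tangency of A1 to WD means the radius NW is perpendicular to WD, so WD runs along (−sin -14°, cos -14°); with |WD| = 10.5, D = (-42.98, 18.38). Then |MD| = |D − M| = 46.74.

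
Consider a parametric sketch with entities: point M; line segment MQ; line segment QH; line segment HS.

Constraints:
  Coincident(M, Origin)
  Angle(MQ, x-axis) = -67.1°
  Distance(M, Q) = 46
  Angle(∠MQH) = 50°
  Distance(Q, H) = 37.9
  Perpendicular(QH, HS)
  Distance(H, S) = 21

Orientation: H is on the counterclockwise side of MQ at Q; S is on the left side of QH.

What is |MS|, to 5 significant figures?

16.497

M is at the origin; MQ runs at -67.1° with length 46.0, so Q = 46.0·(cos -67.1°, sin -67.1°) = (17.900, -42.375). ∠MQH = 50.0°, so QH runs at -67.1° + (180° − 50.0°) = 62.900° from the x-axis; with |QH| = 37.9, H = Q + 37.9·(cos 62.900°, sin 62.900°) = (35.165, -8.6355). QH ⟂ HS; with |HS| = 21.0 on the left of QH, S = H + 21.0·(-0.89021, 0.45554) = (16.470, 0.93098). Then |MS| = |S − M| = 16.497.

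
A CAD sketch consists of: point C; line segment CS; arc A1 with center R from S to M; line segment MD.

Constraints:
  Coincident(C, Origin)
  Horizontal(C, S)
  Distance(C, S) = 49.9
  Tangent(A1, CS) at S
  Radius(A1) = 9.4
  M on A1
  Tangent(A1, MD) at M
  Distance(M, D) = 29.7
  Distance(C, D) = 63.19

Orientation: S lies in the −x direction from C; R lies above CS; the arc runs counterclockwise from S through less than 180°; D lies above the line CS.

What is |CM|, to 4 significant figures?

42.50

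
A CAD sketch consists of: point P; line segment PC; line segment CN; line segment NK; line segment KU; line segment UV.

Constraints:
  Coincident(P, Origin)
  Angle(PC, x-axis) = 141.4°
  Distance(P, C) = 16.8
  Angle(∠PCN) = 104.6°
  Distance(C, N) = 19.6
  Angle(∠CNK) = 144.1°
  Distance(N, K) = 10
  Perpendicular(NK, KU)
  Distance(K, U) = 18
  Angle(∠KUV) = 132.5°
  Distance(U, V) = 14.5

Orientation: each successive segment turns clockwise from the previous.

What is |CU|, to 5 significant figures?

26.682

∠CNK = 144.1° gives NK at 30.100° from the x-axis; with |NK| = 10.0, K = (3.4940, 33.402). NK ⟂ KU, so KU runs at -59.900°; with |KU| = 18.0, U = (12.521, 17.829). Then |CU| = |U − C| = 26.682.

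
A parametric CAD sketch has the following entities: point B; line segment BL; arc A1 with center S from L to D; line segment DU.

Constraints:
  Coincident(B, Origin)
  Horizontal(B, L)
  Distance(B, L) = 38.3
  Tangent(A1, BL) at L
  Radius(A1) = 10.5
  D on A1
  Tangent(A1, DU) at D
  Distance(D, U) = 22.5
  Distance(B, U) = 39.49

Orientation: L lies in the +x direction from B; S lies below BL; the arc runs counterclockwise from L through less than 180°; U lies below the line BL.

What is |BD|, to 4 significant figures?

29.30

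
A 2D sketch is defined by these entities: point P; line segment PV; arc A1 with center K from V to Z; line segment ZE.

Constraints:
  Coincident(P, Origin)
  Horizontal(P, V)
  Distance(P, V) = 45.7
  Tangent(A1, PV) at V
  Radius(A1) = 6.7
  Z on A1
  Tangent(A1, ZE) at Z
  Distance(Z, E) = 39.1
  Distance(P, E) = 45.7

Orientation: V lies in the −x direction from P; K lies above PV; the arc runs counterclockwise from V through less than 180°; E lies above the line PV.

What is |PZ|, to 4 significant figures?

39.81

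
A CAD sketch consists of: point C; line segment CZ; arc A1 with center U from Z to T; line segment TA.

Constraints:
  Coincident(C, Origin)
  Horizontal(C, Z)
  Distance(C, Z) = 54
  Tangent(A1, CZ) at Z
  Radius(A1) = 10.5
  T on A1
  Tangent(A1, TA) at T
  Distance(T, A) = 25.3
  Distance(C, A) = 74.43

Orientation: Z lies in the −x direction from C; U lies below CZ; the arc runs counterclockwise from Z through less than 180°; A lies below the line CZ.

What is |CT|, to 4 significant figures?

65.28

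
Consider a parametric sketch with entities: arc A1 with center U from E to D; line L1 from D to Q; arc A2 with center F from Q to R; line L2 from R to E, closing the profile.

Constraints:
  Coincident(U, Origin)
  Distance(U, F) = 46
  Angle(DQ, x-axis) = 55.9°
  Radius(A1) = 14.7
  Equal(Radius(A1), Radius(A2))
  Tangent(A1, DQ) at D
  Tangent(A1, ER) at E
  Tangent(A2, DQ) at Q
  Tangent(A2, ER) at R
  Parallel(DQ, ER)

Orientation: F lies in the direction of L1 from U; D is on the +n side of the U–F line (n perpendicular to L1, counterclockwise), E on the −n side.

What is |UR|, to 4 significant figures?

48.29

Tangency of A1 to both parallel lines with radius 14.7 puts D and E at U ± 14.7·n: D = (-12.17, 8.241), E = (12.17, -8.241). Equal radii place Q and R the same way about F: Q = F + 14.7·n = (13.62, 46.33), R = F − 14.7·n = (37.96, 29.85). Then |UR| = |R − U| = 48.29.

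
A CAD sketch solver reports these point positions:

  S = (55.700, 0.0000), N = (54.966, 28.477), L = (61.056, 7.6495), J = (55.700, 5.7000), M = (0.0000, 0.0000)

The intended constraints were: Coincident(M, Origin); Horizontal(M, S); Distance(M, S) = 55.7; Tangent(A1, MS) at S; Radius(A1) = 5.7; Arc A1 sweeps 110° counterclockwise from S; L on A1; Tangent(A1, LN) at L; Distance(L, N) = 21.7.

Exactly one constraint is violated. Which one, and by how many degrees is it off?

Tangent(A1, LN) at L — off by 3.70°.

M = (0.00, 0.00) ✓; M.y = 0.00, S.y = 0.00 ✓; |MS| = 55.70 ✓; ∠(JS, SM) = 90.00° ✓; |JS| = 5.700 ✓; bearing(J→L) − bearing(J→S) = 110.0° ✓; |JL| = 5.700 ✓; ∠(JL, LN) = 93.70° ✗; |LN| = 21.70 ✓.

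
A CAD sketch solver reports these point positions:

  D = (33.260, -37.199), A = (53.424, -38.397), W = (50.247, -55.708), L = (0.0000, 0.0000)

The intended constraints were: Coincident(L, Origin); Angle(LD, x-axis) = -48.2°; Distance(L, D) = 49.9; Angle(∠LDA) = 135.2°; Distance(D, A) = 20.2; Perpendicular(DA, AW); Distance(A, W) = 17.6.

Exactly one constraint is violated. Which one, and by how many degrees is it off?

Perpendicular(DA, AW) — off by 7.00°.

L = (0.00, 0.00) ✓; LD at -48.20° ✓; |LD| = 49.90 ✓; ∠LDA = 135.2° ✓; |DA| = 20.20 ✓; ∠(DA, AW) = 97.00° ✗; |AW| = 17.60 ✓.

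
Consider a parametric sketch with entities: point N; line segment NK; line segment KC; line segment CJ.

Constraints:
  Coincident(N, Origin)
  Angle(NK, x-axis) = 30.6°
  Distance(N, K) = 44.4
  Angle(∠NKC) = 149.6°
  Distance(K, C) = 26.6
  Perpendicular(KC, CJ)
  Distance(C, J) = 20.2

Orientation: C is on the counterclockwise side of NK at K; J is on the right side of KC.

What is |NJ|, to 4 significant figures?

77.67

N is at the origin; NK runs at 30.6° with length 44.4, so K = 44.4·(cos 30.6°, sin 30.6°) = (38.22, 22.60). ∠NKC = 149.6°, so KC runs at 30.6° + (180° − 149.6°) = 61.00° from the x-axis; with |KC| = 26.6, C = K + 26.6·(cos 61.00°, sin 61.00°) = (51.11, 45.87). KC ⟂ CJ; with |CJ| = 20.2 on the right of KC, J = C + 20.2·(0.8746, -0.4848) = (68.78, 36.07). Then |NJ| = |J − N| = 77.67.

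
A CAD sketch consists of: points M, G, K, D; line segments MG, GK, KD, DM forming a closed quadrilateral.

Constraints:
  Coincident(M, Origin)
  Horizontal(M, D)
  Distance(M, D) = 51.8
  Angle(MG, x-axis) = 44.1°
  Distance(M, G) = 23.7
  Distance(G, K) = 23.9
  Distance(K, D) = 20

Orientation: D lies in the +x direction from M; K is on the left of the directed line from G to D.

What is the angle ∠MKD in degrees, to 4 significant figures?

100.7°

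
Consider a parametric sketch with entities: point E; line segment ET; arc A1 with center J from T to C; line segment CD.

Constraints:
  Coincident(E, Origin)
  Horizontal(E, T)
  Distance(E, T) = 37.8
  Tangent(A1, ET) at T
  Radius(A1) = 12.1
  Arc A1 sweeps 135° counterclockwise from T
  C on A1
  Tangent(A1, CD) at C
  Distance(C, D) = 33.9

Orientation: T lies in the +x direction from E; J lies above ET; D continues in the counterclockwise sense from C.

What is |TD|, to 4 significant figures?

47.21

On A1, T sits at bearing -90° from J; a 135° counterclockwise sweep puts C at bearing 45°, so C = J + 12.1·(cos 45°, sin 45°) = (46.36, 20.66). The tangent condition forces JC to be normal to CD, so CD runs along (−sin 45°, cos 45°); with |CD| = 33.9, D = (22.39, 44.63). Then |TD| = |D − T| = 47.21.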